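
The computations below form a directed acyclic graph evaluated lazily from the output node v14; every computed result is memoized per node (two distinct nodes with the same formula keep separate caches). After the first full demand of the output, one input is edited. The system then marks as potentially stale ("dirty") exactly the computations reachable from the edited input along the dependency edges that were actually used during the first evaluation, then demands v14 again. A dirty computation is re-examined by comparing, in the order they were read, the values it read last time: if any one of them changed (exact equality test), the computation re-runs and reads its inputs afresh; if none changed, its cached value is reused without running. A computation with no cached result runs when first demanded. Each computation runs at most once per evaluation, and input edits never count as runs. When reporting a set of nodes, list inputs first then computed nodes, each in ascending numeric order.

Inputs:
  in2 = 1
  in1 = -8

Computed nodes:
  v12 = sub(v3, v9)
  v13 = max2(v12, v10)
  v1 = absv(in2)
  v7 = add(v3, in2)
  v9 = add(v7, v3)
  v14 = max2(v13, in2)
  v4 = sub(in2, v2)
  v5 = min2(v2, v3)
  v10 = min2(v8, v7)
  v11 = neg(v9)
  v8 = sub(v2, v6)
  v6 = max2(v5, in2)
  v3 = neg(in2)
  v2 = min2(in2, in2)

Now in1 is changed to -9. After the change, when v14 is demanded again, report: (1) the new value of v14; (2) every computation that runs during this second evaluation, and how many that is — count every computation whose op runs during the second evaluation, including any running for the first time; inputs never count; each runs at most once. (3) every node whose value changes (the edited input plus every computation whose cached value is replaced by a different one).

First demand of the output computes:
  v2 = min2(1, 1) = 1
  v3 = neg(1) = -1
  v5 = min2(1, -1) = -1
  v6 = max2(-1, 1) = 1
  v7 = add(-1, 1) = 0
  v8 = sub(1, 1) = 0
  v9 = add(0, -1) = -1
  v10 = min2(0, 0) = 0
  v12 = sub(-1, -1) = 0
  v13 = max2(0, 0) = 0
  v14 = max2(0, 1) = 1

After the edit, cleaning proceeds:
  no node depends on in1 at all; the second demand re-runs nothing.

Note the shortcut — nothing in the graph depends on in1 at all, so no recomputation happens.

Demanding v14 again yields 1.
0 computations run: none.
The nodes whose values change: in1.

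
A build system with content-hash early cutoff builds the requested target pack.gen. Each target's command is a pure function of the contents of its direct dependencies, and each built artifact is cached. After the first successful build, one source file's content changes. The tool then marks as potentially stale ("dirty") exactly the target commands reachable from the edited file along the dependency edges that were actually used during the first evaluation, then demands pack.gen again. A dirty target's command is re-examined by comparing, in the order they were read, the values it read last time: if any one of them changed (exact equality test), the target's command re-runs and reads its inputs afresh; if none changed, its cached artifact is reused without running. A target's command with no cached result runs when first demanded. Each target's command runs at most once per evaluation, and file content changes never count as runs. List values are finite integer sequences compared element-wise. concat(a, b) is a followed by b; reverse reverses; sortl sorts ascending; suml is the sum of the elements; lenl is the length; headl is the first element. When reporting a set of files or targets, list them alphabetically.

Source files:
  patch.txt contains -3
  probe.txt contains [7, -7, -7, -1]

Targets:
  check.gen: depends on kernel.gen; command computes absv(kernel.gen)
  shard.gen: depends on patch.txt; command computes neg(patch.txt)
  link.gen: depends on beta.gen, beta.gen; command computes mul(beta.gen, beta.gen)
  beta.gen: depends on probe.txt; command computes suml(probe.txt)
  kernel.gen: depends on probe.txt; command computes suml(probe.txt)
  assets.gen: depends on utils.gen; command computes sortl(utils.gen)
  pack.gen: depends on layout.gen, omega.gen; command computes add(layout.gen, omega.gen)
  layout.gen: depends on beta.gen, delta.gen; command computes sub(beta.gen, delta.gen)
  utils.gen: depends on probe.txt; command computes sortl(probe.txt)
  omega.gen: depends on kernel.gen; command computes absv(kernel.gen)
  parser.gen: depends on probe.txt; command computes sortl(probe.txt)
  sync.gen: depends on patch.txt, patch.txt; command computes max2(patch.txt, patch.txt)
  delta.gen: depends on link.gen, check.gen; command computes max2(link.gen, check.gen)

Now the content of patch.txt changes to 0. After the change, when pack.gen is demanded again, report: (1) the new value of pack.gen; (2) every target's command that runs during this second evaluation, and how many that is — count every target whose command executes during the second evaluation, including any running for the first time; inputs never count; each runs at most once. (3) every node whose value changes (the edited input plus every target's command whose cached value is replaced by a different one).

First evaluation (everything demanded from the output):
  beta.gen = suml([7, -7, -7, -1]) = -8
  kernel.gen = suml([7, -7, -7, -1]) = -8
  check.gen = absv(-8) = 8
  link.gen = mul(-8, -8) = 64
  delta.gen = max2(64, 8) = 64
  layout.gen = sub(-8, 64) = -72
  omega.gen = absv(-8) = 8
  pack.gen = add(-72, 8) = -64

Propagation after the edit:
  patch.txt feeds no computation that the output demands — nothing is marked dirty and nothing runs.

Key observation: patch.txt is never demanded by the output, so the edit triggers no recomputation at all.

New value of pack.gen: -64.
Target commands that run: none — 0 in total.
Values that change: patch.txt.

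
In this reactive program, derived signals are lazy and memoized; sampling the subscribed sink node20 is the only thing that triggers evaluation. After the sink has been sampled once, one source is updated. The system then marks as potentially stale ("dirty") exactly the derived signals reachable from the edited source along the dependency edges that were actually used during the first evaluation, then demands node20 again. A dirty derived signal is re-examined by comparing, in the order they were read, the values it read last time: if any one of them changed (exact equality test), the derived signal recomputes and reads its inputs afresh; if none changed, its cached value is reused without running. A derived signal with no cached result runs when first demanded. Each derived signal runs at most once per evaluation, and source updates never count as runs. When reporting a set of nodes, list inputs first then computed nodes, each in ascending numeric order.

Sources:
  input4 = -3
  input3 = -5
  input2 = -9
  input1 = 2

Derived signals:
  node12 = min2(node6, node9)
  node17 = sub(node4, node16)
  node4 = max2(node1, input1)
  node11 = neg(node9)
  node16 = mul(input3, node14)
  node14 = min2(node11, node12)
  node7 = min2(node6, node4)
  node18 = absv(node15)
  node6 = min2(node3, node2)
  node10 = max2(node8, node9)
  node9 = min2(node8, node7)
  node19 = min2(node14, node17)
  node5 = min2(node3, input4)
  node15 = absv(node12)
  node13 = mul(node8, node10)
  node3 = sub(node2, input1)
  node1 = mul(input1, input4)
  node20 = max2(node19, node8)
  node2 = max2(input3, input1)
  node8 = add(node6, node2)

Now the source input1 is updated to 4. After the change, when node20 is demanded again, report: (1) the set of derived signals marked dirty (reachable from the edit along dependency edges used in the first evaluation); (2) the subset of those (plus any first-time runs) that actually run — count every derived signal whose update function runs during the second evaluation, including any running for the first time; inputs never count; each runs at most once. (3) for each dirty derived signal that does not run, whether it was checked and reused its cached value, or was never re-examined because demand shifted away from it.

The edit dirties: node1, node2, node3, node4, node6, node7, node8, node9, node11, node12, node14, node16, node17, node19, node20.
11 derived signals run: node1, node2, node3, node4, node6, node7, node8, node9, node17, node19, node20.
Cache hits after checking: node11, node12, node14, node16.
Note where the cutoff bites: node11 is checked, finds nothing changed, and keeps its cache.

First demand of the output computes:
  node1 = mul(2, -3) = -6
  node2 = max2(-5, 2) = 2
  node3 = sub(2, 2) = 0
  node4 = max2(-6, 2) = 2
  node6 = min2(0, 2) = 0
  node7 = min2(0, 2) = 0
  node8 = add(0, 2) = 2
  node9 = min2(2, 0) = 0
  node11 = neg(0) = 0
  node12 = min2(0, 0) = 0
  node14 = min2(0, 0) = 0
  node16 = mul(-5, 0) = 0
  node17 = sub(2, 0) = 2
  node19 = min2(0, 2) = 0
  node20 = max2(0, 2) = 2

After the edit, cleaning proceeds:
  node1: a read changed (input1 2->4) — executes, giving -12.
  node2: a read changed (input1 2->4) — executes, giving 4.
  node3: a read changed (node2 2->4; input1 2->4) — executes, giving 0 — identical to its old value.
  node4: a read changed (node1 -6->-12; input1 2->4) — executes, giving 4.
  node6: a read changed (node2 2->4) — executes, giving 0 — identical to its old value.
  node7: a read changed (node4 2->4) — executes, giving 0 — identical to its old value.
  node8: a read changed (node2 2->4) — executes, giving 4.
  node9: a read changed (node8 2->4) — executes, giving 0 — identical to its old value.
  node11: dirty, but its reads are unchanged (node9 unchanged); cached 0 stands.
  node12: dirty, but its reads are unchanged (node6 unchanged, node9 unchanged); cached 0 stands.
  node14: dirty, but its reads are unchanged (node11 unchanged, node12 unchanged); cached 0 stands.
  node16: dirty, but its reads are unchanged (input3 unchanged, node14 unchanged); cached 0 stands.
  node17: a read changed (node4 2->4) — executes, giving 4.
  node19: a read changed (node17 2->4) — executes, giving 0 — identical to its old value.
  node20: a read changed (node8 2->4) — executes, giving 4.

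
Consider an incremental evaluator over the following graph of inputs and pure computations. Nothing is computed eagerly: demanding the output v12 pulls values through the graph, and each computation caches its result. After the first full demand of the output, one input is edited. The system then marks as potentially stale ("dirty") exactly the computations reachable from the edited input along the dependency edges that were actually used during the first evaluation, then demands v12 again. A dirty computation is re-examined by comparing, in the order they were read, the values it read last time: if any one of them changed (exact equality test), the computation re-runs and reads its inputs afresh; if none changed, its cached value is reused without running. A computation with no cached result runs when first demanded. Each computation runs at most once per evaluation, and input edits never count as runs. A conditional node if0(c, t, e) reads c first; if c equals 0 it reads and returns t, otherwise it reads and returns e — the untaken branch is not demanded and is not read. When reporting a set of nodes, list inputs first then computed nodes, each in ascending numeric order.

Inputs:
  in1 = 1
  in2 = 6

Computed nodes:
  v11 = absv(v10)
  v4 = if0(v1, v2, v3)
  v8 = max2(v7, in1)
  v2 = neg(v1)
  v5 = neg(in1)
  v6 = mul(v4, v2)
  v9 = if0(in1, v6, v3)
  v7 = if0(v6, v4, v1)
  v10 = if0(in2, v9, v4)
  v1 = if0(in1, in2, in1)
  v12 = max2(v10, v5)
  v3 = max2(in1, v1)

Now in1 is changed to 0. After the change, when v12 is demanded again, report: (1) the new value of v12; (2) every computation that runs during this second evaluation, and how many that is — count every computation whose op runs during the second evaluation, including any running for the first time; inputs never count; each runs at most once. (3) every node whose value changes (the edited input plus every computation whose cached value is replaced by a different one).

Initial pass — values computed on the first demand:
  v1 = if0(in1=1 -> else branch in1) = 1
  v3 = max2(1, 1) = 1
  v4 = if0(v1=1 -> else branch v3) = 1
  v5 = neg(1) = -1
  v10 = if0(in2=6 -> else branch v4) = 1
  v12 = max2(1, -1) = 1

Second demand — change propagation:
  v1: re-runs because in1 1->0; in1 1->0; new result 6.
  v3: re-runs because in1 1->0; v1 1->6; new result 6.
  v4: re-runs because v1 1->6; v3 1->6; new result 6.
  v5: re-runs because in1 1->0; new result 0.
  v10: re-runs because v4 1->6; new result 6.
  v12: re-runs because v10 1->6; v5 -1->0; new result 6.

v12 now evaluates to 6.
Run set: v1, v3, v4, v5, v10, v12 (6 run).
Changed values: in1, v1, v3, v4, v5, v10, v12.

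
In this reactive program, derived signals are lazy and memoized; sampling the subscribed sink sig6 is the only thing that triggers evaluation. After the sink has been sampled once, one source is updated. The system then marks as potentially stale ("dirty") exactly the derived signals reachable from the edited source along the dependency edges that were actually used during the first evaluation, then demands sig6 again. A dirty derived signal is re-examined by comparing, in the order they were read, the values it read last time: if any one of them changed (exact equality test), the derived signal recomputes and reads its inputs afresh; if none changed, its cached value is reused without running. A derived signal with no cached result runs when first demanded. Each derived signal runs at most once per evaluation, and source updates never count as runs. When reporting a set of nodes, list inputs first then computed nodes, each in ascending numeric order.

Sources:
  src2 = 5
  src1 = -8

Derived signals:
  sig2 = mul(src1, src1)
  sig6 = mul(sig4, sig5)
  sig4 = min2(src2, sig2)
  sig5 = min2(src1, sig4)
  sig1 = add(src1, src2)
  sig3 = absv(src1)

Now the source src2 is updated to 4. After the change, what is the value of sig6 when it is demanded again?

First demand of the output computes:
  sig2 = mul(-8, -8) = 64
  sig4 = min2(5, 64) = 5
  sig5 = min2(-8, 5) = -8
  sig6 = mul(5, -8) = -40

After the edit, cleaning proceeds:
  sig4: a read changed (src2 5->4) — executes, giving 4.
  sig5: a read changed (sig4 5->4) — executes, giving -8 — identical to its old value.
  sig6: a read changed (sig4 5->4) — executes, giving -32.

Demanding sig6 again yields -32.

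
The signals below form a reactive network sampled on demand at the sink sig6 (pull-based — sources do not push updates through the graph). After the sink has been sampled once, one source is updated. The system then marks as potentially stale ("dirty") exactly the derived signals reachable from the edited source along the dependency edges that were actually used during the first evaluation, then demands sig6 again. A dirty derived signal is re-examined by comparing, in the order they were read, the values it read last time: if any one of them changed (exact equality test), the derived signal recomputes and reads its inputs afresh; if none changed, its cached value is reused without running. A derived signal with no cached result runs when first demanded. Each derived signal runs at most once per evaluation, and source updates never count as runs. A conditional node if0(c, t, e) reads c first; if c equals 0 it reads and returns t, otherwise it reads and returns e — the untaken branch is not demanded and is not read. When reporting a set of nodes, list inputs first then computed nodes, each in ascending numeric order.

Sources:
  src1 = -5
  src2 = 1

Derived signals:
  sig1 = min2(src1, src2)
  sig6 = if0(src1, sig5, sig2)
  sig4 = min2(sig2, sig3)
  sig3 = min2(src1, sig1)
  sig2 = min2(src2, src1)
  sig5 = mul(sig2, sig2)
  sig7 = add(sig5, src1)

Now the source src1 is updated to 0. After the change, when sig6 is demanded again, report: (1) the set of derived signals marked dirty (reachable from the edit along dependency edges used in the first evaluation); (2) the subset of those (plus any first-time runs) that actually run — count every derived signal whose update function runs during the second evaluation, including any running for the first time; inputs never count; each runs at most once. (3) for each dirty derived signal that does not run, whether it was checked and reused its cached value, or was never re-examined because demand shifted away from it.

Dirty set: sig2, sig6.
Run set: sig2, sig5, sig6 (3 run).
All dirty derived signals ended up running.
The important point: the flipped condition pulls in fresh nodes; sig5 runs for the first time.

Initial pass — values computed on the first demand:
  sig2 = min2(1, -5) = -5
  sig6 = if0(src1=-5 -> else branch sig2) = -5

Second demand — change propagation:
  sig2: re-runs because src1 -5->0; new result 0.
  sig5: newly demanded (no cache) — executes and yields 0.
  sig6: re-runs because src1 -5->0; sig2 -5->0; new result 0.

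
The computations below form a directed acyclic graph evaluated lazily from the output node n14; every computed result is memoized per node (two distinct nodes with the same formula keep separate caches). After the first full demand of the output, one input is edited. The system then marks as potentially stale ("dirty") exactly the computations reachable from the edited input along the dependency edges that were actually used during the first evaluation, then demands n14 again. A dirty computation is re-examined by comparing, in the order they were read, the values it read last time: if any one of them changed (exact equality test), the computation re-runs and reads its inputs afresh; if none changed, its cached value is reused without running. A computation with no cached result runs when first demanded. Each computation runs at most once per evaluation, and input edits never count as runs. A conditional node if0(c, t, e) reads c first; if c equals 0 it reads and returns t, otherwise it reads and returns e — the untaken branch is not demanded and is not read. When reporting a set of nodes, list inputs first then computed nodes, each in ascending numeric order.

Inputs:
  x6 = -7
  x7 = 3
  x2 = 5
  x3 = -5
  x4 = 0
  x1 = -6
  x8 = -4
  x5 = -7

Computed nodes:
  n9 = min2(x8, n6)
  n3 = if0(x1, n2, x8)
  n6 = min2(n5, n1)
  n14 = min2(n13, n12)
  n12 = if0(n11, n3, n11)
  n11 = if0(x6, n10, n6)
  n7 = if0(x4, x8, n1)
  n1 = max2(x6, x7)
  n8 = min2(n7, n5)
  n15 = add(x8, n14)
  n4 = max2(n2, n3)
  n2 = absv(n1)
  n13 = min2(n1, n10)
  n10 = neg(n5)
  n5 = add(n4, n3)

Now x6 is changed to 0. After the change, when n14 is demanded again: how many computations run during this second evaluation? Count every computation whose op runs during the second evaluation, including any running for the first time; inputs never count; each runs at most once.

4 computations run: n1, n11, n12, n14.
Note the branch switch — demand abandons n6, which is never re-examined.

First demand of the output computes:
  n1 = max2(-7, 3) = 3
  n2 = absv(3) = 3
  n3 = if0(x1=-6 -> else branch x8) = -4
  n4 = max2(3, -4) = 3
  n5 = add(3, -4) = -1
  n6 = min2(-1, 3) = -1
  n10 = neg(-1) = 1
  n11 = if0(x6=-7 -> else branch n6) = -1
  n12 = if0(n11=-1 -> else branch n11) = -1
  n13 = min2(3, 1) = 1
  n14 = min2(1, -1) = -1

After the edit, cleaning proceeds:
  n1: a read changed (x6 -7->0) — executes, giving 3 — identical to its old value.
  n2: dirty, but its reads are unchanged (n1 unchanged); cached 3 stands.
  n4: dirty, but its reads are unchanged (n2 unchanged, n3 unchanged); cached 3 stands.
  n5: dirty, but its reads are unchanged (n4 unchanged, n3 unchanged); cached -1 stands.
  n6: stays stale; no demand reaches it after the flip.
  n10: dirty, but its reads are unchanged (n5 unchanged); cached 1 stands.
  n11: a read changed (x6 -7->0) — executes, giving 1.
  n12: a read changed (n11 -1->1; n11 -1->1) — executes, giving 1.
  n13: dirty, but its reads are unchanged (n1 unchanged, n10 unchanged); cached 1 stands.
  n14: a read changed (n12 -1->1) — executes, giving 1.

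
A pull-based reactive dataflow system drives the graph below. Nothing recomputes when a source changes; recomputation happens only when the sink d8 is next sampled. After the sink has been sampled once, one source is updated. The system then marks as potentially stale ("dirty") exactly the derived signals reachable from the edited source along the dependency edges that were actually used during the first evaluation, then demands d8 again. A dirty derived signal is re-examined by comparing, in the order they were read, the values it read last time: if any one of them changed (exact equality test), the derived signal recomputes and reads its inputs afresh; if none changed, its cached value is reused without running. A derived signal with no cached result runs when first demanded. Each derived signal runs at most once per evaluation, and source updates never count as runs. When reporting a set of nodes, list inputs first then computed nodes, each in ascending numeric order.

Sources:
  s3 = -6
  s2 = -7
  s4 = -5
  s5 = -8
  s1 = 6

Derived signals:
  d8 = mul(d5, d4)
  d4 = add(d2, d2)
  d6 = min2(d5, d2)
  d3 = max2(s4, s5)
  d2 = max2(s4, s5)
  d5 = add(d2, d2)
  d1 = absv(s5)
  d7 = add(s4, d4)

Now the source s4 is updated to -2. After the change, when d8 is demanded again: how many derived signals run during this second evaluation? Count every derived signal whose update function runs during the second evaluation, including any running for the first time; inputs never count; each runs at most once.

Derived signals that run: d2, d4, d5, d8 — 4 in total.

First evaluation (everything demanded from the output):
  d2 = max2(-5, -8) = -5
  d4 = add(-5, -5) = -10
  d5 = add(-5, -5) = -10
  d8 = mul(-10, -10) = 100

Propagation after the edit:
  d2: runs — s4 -5->-2; result -2.
  d4: runs — d2 -5->-2; d2 -5->-2; result -4.
  d5: runs — d2 -5->-2; d2 -5->-2; result -4.
  d8: runs — d5 -10->-4; d4 -10->-4; result 16.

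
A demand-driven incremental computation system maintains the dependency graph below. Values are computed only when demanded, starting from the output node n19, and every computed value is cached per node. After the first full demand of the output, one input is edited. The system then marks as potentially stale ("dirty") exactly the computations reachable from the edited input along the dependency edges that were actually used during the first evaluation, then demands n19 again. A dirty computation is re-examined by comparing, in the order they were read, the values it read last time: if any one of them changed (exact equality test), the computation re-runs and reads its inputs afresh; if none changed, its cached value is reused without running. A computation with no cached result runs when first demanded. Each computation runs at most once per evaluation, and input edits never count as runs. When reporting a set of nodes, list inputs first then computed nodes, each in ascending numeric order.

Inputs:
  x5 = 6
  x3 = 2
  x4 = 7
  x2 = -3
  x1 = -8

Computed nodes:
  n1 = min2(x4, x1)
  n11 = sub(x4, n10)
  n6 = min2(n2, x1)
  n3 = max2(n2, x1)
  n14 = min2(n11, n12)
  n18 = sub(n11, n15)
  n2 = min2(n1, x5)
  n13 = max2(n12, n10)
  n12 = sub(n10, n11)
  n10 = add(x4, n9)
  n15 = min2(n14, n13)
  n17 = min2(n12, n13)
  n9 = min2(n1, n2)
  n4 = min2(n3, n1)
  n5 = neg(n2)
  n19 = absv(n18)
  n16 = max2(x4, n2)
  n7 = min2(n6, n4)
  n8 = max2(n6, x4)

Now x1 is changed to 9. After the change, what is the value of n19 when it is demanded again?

First evaluation (everything demanded from the output):
  n1 = min2(7, -8) = -8
  n2 = min2(-8, 6) = -8
  n9 = min2(-8, -8) = -8
  n10 = add(7, -8) = -1
  n11 = sub(7, -1) = 8
  n12 = sub(-1, 8) = -9
  n13 = max2(-9, -1) = -1
  n14 = min2(8, -9) = -9
  n15 = min2(-9, -1) = -9
  n18 = sub(8, -9) = 17
  n19 = absv(17) = 17

Propagation after the edit:
  n1: runs — x1 -8->9; result 7.
  n2: runs — n1 -8->7; result 6.
  n9: runs — n1 -8->7; n2 -8->6; result 6.
  n10: runs — n9 -8->6; result 13.
  n11: runs — n10 -1->13; result -6.
  n12: runs — n10 -1->13; n11 8->-6; result 19.
  n13: runs — n12 -9->19; n10 -1->13; result 19.
  n14: runs — n11 8->-6; n12 -9->19; result -6.
  n15: runs — n14 -9->-6; n13 -1->19; result -6.
  n18: runs — n11 8->-6; n15 -9->-6; result 0.
  n19: runs — n18 17->0; result 0.

New value of n19: 0.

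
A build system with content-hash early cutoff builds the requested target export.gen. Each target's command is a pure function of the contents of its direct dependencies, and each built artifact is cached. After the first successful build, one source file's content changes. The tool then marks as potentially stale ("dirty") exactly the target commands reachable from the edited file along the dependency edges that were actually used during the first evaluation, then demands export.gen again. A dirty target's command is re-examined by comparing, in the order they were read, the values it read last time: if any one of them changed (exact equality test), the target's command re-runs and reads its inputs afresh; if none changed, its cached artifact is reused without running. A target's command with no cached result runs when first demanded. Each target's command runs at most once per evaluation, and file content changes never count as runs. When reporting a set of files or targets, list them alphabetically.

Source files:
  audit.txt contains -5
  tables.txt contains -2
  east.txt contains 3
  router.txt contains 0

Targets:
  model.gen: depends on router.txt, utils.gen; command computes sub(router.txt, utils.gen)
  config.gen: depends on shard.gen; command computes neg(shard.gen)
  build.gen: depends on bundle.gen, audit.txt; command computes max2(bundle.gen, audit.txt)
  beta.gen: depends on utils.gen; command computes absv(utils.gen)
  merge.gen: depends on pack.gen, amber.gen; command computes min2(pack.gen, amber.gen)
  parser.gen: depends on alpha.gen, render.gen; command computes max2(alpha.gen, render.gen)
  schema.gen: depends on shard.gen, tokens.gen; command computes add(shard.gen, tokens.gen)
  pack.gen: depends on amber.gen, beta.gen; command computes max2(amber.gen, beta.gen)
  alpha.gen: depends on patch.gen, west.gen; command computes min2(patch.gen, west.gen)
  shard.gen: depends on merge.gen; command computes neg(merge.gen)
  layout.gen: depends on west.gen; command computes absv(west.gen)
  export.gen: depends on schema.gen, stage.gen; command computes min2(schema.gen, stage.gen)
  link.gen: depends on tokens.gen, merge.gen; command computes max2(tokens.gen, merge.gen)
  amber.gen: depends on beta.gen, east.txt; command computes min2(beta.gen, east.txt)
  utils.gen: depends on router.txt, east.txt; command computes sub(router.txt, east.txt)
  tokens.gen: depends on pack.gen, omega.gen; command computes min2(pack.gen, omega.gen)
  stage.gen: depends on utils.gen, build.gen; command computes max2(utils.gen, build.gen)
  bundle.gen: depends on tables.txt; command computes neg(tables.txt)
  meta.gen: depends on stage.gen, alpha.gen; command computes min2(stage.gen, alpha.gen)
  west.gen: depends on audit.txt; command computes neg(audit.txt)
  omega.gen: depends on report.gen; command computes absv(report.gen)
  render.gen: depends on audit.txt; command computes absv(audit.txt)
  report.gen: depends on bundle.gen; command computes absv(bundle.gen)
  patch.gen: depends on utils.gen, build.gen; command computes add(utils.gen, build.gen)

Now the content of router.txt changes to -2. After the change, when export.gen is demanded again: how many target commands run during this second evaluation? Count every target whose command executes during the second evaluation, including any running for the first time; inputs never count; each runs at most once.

Target commands that run: amber.gen, beta.gen, merge.gen, pack.gen, stage.gen, tokens.gen, utils.gen — 7 in total.
Key observation: the cutoff stops propagation at shard.gen — its inputs' values are unchanged, so it reuses its cache.

First evaluation (everything demanded from the output):
  bundle.gen = neg(-2) = 2
  build.gen = max2(2, -5) = 2
  report.gen = absv(2) = 2
  omega.gen = absv(2) = 2
  utils.gen = sub(0, 3) = -3
  beta.gen = absv(-3) = 3
  amber.gen = min2(3, 3) = 3
  pack.gen = max2(3, 3) = 3
  merge.gen = min2(3, 3) = 3
  shard.gen = neg(3) = -3
  stage.gen = max2(-3, 2) = 2
  tokens.gen = min2(3, 2) = 2
  schema.gen = add(-3, 2) = -1
  export.gen = min2(-1, 2) = -1

Propagation after the edit:
  utils.gen: runs — router.txt 0->-2; result -5.
  beta.gen: runs — utils.gen -3->-5; result 5.
  amber.gen: runs — beta.gen 3->5; result 3 (same value as before).
  pack.gen: runs — beta.gen 3->5; result 5.
  merge.gen: runs — pack.gen 3->5; result 3 (same value as before).
  shard.gen: checked — values it read are unchanged (merge.gen unchanged); reused cached -3 without running.
  stage.gen: runs — utils.gen -3->-5; result 2 (same value as before).
  tokens.gen: runs — pack.gen 3->5; result 2 (same value as before).
  schema.gen: checked — values it read are unchanged (shard.gen unchanged, tokens.gen unchanged); reused cached -1 without running.
  export.gen: checked — values it read are unchanged (schema.gen unchanged, stage.gen unchanged); reused cached -1 without running.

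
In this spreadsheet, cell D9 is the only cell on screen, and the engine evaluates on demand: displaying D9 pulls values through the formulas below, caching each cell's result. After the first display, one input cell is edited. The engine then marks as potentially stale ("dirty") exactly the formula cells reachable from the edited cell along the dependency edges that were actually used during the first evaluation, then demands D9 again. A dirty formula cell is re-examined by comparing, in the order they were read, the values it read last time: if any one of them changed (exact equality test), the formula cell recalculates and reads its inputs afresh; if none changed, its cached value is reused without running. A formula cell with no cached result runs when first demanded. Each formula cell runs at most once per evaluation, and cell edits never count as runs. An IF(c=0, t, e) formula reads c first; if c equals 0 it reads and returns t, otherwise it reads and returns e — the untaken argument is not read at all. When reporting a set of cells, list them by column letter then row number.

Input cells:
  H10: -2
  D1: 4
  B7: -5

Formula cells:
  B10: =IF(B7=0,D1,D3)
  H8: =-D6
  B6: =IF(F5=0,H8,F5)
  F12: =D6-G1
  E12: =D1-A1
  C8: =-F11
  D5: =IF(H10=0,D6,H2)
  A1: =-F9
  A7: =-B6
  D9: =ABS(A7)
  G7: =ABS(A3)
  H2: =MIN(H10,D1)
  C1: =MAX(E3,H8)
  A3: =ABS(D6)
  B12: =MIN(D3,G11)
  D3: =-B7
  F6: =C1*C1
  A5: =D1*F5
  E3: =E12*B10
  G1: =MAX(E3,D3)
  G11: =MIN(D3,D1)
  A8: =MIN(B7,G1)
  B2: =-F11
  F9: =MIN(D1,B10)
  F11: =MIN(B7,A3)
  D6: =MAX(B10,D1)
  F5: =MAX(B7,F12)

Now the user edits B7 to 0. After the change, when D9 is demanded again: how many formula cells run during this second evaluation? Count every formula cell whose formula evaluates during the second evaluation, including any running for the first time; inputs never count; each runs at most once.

Initial pass — values computed on the first demand:
  D3 = -(-5) = 5
  B10 = IF(B7=0: B7=-5 -> else branch D3) = 5
  D6 = MAX(5, 4) = 5
  F9 = MIN(4, 5) = 4
  A1 = -(4) = -4
  E12 = 4 - -4 = 8
  E3 = 8 * 5 = 40
  G1 = MAX(40, 5) = 40
  F12 = 5 - 40 = -35
  F5 = MAX(-5, -35) = -5
  B6 = IF(F5=0: F5=-5 -> else branch F5) = -5
  A7 = -(-5) = 5
  D9 = ABS(5) = 5

Second demand — change propagation:
  D3: re-runs because B7 -5->0; new result 0.
  B10: re-runs because B7 -5->0; D3 5->0; new result 4.
  D6: re-runs because B10 5->4; new result 4.
  F9: re-runs because B10 5->4; new result 4 (unchanged).
  A1: re-examined; everything it read last time is the same (F9 unchanged) — cache -4 kept, no run.
  E12: re-examined; everything it read last time is the same (D1 unchanged, A1 unchanged) — cache 8 kept, no run.
  E3: re-runs because B10 5->4; new result 32.
  G1: re-runs because E3 40->32; D3 5->0; new result 32.
  F12: re-runs because D6 5->4; G1 40->32; new result -28.
  F5: re-runs because B7 -5->0; F12 -35->-28; new result 0.
  H8: newly demanded (no cache) — executes and yields -4.
  B6: re-runs because F5 -5->0; F5 -5->0; new result -4.
  A7: re-runs because B6 -5->-4; new result 4.
  D9: re-runs because A7 5->4; new result 4.

The important point: the flipped condition pulls in fresh nodes; H8 runs for the first time.

Run set: A7, B6, B10, D3, D6, D9, E3, F5, F9, F12, G1, H8 (12 run).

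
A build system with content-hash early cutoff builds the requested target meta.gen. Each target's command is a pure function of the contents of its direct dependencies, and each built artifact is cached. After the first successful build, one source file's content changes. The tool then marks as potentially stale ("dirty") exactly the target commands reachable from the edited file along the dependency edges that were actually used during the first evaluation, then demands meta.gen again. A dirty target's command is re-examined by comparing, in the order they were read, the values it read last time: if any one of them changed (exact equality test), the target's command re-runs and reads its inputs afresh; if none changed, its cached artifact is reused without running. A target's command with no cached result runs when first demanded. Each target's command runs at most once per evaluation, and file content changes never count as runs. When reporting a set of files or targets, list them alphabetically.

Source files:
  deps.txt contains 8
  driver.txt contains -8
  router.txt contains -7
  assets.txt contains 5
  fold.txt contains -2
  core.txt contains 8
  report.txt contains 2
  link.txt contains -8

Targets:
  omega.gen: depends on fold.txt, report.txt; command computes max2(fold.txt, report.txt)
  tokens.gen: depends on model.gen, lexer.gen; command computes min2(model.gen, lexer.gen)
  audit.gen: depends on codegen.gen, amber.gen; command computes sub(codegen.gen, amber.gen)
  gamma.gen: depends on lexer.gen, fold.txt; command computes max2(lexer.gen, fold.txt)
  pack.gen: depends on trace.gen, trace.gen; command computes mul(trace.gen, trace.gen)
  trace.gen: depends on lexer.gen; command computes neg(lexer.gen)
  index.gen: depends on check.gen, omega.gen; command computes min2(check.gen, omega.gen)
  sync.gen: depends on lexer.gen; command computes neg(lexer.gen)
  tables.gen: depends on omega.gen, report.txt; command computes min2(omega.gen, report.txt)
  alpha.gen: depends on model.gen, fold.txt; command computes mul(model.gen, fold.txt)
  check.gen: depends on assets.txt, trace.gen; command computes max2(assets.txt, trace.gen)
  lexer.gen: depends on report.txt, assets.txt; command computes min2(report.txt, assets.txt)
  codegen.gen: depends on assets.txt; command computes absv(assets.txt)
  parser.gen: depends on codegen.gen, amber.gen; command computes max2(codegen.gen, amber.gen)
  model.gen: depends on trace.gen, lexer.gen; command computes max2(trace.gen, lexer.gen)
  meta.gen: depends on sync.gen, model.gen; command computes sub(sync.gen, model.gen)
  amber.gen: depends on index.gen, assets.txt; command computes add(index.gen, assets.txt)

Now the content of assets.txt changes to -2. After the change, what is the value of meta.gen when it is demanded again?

First evaluation (everything demanded from the output):
  lexer.gen = min2(2, 5) = 2
  sync.gen = neg(2) = -2
  trace.gen = neg(2) = -2
  model.gen = max2(-2, 2) = 2
  meta.gen = sub(-2, 2) = -4

Propagation after the edit:
  lexer.gen: runs — assets.txt 5->-2; result -2.
  sync.gen: runs — lexer.gen 2->-2; result 2.
  trace.gen: runs — lexer.gen 2->-2; result 2.
  model.gen: runs — trace.gen -2->2; lexer.gen 2->-2; result 2 (same value as before).
  meta.gen: runs — sync.gen -2->2; result 0.

New value of meta.gen: 0.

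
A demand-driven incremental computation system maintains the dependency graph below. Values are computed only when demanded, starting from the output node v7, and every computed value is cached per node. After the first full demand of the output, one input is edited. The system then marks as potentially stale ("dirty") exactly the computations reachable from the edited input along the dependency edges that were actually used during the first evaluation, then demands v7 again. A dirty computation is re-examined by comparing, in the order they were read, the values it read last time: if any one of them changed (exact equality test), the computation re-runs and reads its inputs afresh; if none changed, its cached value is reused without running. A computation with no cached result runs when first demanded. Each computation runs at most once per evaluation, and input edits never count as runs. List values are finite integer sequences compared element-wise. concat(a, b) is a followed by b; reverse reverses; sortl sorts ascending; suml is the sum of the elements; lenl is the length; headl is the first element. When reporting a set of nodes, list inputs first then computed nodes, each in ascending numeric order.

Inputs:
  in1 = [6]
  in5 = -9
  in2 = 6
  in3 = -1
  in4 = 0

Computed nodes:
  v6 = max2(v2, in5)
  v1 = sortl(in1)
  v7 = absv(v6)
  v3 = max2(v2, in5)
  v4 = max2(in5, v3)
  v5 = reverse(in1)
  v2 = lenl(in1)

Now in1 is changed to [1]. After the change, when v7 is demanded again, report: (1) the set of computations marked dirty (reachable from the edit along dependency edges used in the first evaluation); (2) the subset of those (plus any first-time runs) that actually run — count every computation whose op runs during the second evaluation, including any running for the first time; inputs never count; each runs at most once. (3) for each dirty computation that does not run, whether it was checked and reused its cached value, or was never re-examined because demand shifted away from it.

First evaluation (everything demanded from the output):
  v2 = lenl([6]) = 1
  v6 = max2(1, -9) = 1
  v7 = absv(1) = 1

Propagation after the edit:
  v2: runs — in1 [6]->[1]; result 1 (same value as before).
  v6: checked — values it read are unchanged (v2 unchanged, in5 unchanged); reused cached 1 without running.
  v7: checked — values it read are unchanged (v6 unchanged); reused cached 1 without running.

Key observation: the change is absorbed at v2 — it re-runs but produces the same value, and the output's value is unchanged.

Marked dirty: v2, v6, v7.
Computations that run: v2 — 1 in total.
Checked but reused from cache: v6, v7.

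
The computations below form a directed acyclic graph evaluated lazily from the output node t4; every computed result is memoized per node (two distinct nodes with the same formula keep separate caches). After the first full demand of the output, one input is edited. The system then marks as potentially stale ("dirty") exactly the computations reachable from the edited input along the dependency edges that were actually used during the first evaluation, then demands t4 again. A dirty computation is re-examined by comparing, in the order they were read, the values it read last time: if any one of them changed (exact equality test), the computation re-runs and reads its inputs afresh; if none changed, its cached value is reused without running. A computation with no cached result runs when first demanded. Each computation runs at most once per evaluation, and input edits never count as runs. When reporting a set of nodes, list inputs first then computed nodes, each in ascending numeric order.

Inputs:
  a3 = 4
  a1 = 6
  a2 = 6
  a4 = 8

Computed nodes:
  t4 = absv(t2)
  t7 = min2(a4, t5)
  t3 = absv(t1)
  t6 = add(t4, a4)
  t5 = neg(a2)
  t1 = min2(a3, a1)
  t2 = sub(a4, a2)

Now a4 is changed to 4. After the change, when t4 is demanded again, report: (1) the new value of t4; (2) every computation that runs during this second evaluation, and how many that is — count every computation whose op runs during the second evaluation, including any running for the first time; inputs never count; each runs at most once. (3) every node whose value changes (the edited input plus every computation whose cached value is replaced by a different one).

Demanding t4 again yields 2.
2 computations run: t2, t4.
The nodes whose values change: a4, t2.

First demand of the output computes:
  t2 = sub(8, 6) = 2
  t4 = absv(2) = 2

After the edit, cleaning proceeds:
  t2: a read changed (a4 8->4) — executes, giving -2.
  t4: a read changed (t2 2->-2) — executes, giving 2 — identical to its old value.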